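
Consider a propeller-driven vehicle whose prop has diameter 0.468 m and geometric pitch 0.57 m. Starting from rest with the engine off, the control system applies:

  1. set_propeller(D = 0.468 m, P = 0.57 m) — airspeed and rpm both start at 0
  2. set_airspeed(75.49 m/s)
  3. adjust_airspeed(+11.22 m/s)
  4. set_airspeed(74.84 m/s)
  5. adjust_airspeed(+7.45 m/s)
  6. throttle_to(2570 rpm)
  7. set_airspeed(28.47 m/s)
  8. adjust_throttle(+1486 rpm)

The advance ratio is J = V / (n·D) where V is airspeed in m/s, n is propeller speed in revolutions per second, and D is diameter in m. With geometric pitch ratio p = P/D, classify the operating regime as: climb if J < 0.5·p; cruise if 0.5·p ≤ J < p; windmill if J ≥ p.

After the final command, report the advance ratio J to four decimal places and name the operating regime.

set_propeller: D = 0.468 m, P = 0.57 m (p = P/D = 1.217949); state ← (V=0, rpm=0)
set_airspeed(75.49): V ← 75.49 m/s
adjust_airspeed(+11.22): V ← 75.49 +11.22 = 86.71 m/s
set_airspeed(74.84): V ← 74.84 m/s
adjust_airspeed(+7.45): V ← 74.84 +7.45 = 82.29 m/s
throttle_to(2570): rpm ← 2570
set_airspeed(28.47): V ← 28.47 m/s
adjust_throttle(+1486): rpm ← 2570 +1486 = 4056
final state: V = 28.47 m/s, rpm = 4056 → n = rpm/60 = 67.600000 rev/s
J = V / (n·D) = 28.47 / (67.600000 × 0.468) = 0.899901
regime bands: climb J<0.6090 | cruise [0.6090, 1.2179) | windmill J≥1.2179
J = 0.8999 → cruise

J = 0.8999, regime = cruise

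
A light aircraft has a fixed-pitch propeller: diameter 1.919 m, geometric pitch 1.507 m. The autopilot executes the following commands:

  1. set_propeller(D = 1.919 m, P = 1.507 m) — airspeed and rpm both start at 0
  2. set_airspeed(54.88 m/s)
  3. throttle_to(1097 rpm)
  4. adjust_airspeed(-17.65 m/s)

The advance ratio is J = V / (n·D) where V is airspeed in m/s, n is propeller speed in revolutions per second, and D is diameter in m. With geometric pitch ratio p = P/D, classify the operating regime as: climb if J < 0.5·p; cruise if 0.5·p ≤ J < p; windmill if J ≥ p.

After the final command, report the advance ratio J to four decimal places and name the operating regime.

set_propeller: D = 1.919 m, P = 1.507 m (p = P/D = 0.785305); state ← (V=0, rpm=0)
set_airspeed(54.88): V ← 54.88 m/s
throttle_to(1097): rpm ← 1097
adjust_airspeed(-17.65): V ← 54.88 -17.65 = 37.23 m/s
final state: V = 37.23 m/s, rpm = 1097 → n = rpm/60 = 18.283333 rev/s
J = V / (n·D) = 37.23 / (18.283333 × 1.919) = 1.061116
regime bands: climb J<0.3927 | cruise [0.3927, 0.7853) | windmill J≥0.7853
J = 1.0611 → windmill

J = 1.0611, regime = windmill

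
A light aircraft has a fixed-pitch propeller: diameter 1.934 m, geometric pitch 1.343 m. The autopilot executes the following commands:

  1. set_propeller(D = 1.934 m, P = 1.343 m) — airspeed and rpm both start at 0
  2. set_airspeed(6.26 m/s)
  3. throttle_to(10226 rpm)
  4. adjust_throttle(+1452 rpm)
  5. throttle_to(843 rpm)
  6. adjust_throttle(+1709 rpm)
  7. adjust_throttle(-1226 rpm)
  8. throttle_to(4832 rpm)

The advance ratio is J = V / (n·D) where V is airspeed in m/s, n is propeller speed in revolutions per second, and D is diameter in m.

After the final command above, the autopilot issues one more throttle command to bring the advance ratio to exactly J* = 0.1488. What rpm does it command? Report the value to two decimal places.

set_propeller: D = 1.934 m, P = 1.343 m (p = P/D = 0.694416); state ← (V=0, rpm=0)
set_airspeed(6.26): V ← 6.26 m/s
throttle_to(10226): rpm ← 10226
adjust_throttle(+1452): rpm ← 10226 +1452 = 11678
throttle_to(843): rpm ← 843
adjust_throttle(+1709): rpm ← 843 +1709 = 2552
adjust_throttle(-1226): rpm ← 2552 -1226 = 1326
throttle_to(4832): rpm ← 4832
final state: V = 6.26 m/s, rpm = 4832 → n = rpm/60 = 80.533333 rev/s
target J* = 0.1488; solve J* = V/(n·D) for n: n = V/(J*·D) = 6.26/(0.1488 × 1.934) = 21.752788 rev/s
rpm = 60·n = 1305.167295

rpm = 1305.17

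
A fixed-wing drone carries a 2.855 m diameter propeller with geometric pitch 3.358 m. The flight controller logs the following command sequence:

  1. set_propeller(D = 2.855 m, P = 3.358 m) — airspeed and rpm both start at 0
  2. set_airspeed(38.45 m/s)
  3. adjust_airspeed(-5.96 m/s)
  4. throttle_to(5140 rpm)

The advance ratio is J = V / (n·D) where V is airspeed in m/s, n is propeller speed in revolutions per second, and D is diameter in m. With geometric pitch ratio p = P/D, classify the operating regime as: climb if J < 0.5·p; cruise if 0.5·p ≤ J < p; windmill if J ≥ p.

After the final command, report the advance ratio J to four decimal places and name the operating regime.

J = 0.1328, regime = climb

set_propeller: D = 2.855 m, P = 3.358 m (p = P/D = 1.176182); state ← (V=0, rpm=0)
set_airspeed(38.45): V ← 38.45 m/s
adjust_airspeed(-5.96): V ← 38.45 -5.96 = 32.49 m/s
throttle_to(5140): rpm ← 5140
final state: V = 32.49 m/s, rpm = 5140 → n = rpm/60 = 85.666667 rev/s
J = V / (n·D) = 32.49 / (85.666667 × 2.855) = 0.132841
regime bands: climb J<0.5881 | cruise [0.5881, 1.1762) | windmill J≥1.1762
J = 0.1328 → climb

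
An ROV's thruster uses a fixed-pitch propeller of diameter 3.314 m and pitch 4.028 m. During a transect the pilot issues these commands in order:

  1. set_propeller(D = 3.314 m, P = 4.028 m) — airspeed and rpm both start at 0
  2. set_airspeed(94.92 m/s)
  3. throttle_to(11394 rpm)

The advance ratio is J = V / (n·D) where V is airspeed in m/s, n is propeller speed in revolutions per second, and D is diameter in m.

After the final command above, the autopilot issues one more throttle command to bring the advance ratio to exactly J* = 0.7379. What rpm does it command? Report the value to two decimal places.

rpm = 2328.94

set_propeller: D = 3.314 m, P = 4.028 m (p = P/D = 1.215450); state ← (V=0, rpm=0)
set_airspeed(94.92): V ← 94.92 m/s
throttle_to(11394): rpm ← 11394
final state: V = 94.92 m/s, rpm = 11394 → n = rpm/60 = 189.900000 rev/s
target J* = 0.7379; solve J* = V/(n·D) for n: n = V/(J*·D) = 94.92/(0.7379 × 3.314) = 38.815726 rev/s
rpm = 60·n = 2328.943569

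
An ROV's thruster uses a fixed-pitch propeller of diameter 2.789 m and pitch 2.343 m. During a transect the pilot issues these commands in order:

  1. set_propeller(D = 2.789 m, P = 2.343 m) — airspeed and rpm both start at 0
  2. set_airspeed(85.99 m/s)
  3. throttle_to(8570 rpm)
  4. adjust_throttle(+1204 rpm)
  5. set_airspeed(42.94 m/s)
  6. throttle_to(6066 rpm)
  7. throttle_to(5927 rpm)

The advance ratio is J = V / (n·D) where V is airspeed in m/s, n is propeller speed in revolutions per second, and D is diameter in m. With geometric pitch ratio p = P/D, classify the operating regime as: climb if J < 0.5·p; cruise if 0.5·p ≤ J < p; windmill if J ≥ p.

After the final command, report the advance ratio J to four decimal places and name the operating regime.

set_propeller: D = 2.789 m, P = 2.343 m (p = P/D = 0.840086); state ← (V=0, rpm=0)
set_airspeed(85.99): V ← 85.99 m/s
throttle_to(8570): rpm ← 8570
adjust_throttle(+1204): rpm ← 8570 +1204 = 9774
set_airspeed(42.94): V ← 42.94 m/s
throttle_to(6066): rpm ← 6066
throttle_to(5927): rpm ← 5927
final state: V = 42.94 m/s, rpm = 5927 → n = rpm/60 = 98.783333 rev/s
J = V / (n·D) = 42.94 / (98.783333 × 2.789) = 0.155858
regime bands: climb J<0.4200 | cruise [0.4200, 0.8401) | windmill J≥0.8401
J = 0.1559 → climb

J = 0.1559, regime = climb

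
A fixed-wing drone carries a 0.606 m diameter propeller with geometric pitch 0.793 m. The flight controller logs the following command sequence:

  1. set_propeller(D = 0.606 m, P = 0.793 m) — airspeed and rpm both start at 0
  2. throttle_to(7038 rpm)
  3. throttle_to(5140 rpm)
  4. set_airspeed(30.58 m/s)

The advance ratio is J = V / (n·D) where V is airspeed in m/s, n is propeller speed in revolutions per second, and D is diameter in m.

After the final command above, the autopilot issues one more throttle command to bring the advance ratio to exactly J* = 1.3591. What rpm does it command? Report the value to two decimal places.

set_propeller: D = 0.606 m, P = 0.793 m (p = P/D = 1.308581); state ← (V=0, rpm=0)
throttle_to(7038): rpm ← 7038
throttle_to(5140): rpm ← 5140
set_airspeed(30.58): V ← 30.58 m/s
final state: V = 30.58 m/s, rpm = 5140 → n = rpm/60 = 85.666667 rev/s
target J* = 1.3591; solve J* = V/(n·D) for n: n = V/(J*·D) = 30.58/(1.3591 × 0.606) = 37.129016 rev/s
rpm = 60·n = 2227.740985

rpm = 2227.74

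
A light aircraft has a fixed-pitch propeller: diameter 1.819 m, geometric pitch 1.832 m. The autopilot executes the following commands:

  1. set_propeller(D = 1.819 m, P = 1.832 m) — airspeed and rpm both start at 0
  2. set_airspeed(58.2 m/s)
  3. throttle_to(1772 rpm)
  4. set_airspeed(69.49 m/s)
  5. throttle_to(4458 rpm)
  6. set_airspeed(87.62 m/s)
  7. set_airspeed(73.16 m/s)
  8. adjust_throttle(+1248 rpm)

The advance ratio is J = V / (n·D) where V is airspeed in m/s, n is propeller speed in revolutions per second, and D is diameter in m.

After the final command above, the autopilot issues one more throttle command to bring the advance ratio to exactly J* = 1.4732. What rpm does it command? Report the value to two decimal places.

rpm = 1638.06

set_propeller: D = 1.819 m, P = 1.832 m (p = P/D = 1.007147); state ← (V=0, rpm=0)
set_airspeed(58.2): V ← 58.2 m/s
throttle_to(1772): rpm ← 1772
set_airspeed(69.49): V ← 69.49 m/s
throttle_to(4458): rpm ← 4458
set_airspeed(87.62): V ← 87.62 m/s
set_airspeed(73.16): V ← 73.16 m/s
adjust_throttle(+1248): rpm ← 4458 +1248 = 5706
final state: V = 73.16 m/s, rpm = 5706 → n = rpm/60 = 95.100000 rev/s
target J* = 1.4732; solve J* = V/(n·D) for n: n = V/(J*·D) = 73.16/(1.4732 × 1.819) = 27.301046 rev/s
rpm = 60·n = 1638.062763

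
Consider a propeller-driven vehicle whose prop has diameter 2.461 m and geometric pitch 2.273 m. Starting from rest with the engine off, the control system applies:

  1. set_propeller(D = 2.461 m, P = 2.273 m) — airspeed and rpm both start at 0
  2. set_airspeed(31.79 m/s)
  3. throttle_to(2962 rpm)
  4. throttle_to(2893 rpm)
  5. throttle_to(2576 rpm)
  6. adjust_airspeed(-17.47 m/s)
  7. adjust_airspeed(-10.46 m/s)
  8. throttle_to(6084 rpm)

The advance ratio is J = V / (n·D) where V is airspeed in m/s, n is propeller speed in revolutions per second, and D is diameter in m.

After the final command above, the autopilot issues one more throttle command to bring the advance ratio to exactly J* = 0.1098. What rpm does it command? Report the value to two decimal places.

rpm = 857.09

set_propeller: D = 2.461 m, P = 2.273 m (p = P/D = 0.923608); state ← (V=0, rpm=0)
set_airspeed(31.79): V ← 31.79 m/s
throttle_to(2962): rpm ← 2962
throttle_to(2893): rpm ← 2893
throttle_to(2576): rpm ← 2576
adjust_airspeed(-17.47): V ← 31.79 -17.47 = 14.32 m/s
adjust_airspeed(-10.46): V ← 14.32 -10.46 = 3.86 m/s
throttle_to(6084): rpm ← 6084
final state: V = 3.86 m/s, rpm = 6084 → n = rpm/60 = 101.400000 rev/s
target J* = 0.1098; solve J* = V/(n·D) for n: n = V/(J*·D) = 3.86/(0.1098 × 2.461) = 14.284773 rev/s
rpm = 60·n = 857.086395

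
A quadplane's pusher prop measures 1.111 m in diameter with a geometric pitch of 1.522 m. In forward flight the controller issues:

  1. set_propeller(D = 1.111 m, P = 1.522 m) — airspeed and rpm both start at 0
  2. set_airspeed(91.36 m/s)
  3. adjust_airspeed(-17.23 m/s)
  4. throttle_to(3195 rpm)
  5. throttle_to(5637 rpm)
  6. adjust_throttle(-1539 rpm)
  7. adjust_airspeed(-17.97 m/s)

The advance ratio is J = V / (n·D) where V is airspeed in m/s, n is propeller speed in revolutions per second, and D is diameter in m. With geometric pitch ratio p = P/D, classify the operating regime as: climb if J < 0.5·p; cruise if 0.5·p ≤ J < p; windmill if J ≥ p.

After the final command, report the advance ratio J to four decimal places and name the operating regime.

J = 0.7401, regime = cruise

set_propeller: D = 1.111 m, P = 1.522 m (p = P/D = 1.369937); state ← (V=0, rpm=0)
set_airspeed(91.36): V ← 91.36 m/s
adjust_airspeed(-17.23): V ← 91.36 -17.23 = 74.13 m/s
throttle_to(3195): rpm ← 3195
throttle_to(5637): rpm ← 5637
adjust_throttle(-1539): rpm ← 5637 -1539 = 4098
adjust_airspeed(-17.97): V ← 74.13 -17.97 = 56.16 m/s
final state: V = 56.16 m/s, rpm = 4098 → n = rpm/60 = 68.300000 rev/s
J = V / (n·D) = 56.16 / (68.300000 × 1.111) = 0.740103
regime bands: climb J<0.6850 | cruise [0.6850, 1.3699) | windmill J≥1.3699
J = 0.7401 → cruise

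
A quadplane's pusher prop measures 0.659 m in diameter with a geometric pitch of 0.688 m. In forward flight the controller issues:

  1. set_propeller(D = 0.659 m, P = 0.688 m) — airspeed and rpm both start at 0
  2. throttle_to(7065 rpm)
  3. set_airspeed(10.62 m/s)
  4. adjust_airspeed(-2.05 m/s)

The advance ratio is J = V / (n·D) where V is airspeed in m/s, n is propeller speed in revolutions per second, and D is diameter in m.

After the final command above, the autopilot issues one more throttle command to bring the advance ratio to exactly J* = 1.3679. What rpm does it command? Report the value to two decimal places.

rpm = 570.42

set_propeller: D = 0.659 m, P = 0.688 m (p = P/D = 1.044006); state ← (V=0, rpm=0)
throttle_to(7065): rpm ← 7065
set_airspeed(10.62): V ← 10.62 m/s
adjust_airspeed(-2.05): V ← 10.62 -2.05 = 8.57 m/s
final state: V = 8.57 m/s, rpm = 7065 → n = rpm/60 = 117.750000 rev/s
target J* = 1.3679; solve J* = V/(n·D) for n: n = V/(J*·D) = 8.57/(1.3679 × 0.659) = 9.506947 rev/s
rpm = 60·n = 570.416800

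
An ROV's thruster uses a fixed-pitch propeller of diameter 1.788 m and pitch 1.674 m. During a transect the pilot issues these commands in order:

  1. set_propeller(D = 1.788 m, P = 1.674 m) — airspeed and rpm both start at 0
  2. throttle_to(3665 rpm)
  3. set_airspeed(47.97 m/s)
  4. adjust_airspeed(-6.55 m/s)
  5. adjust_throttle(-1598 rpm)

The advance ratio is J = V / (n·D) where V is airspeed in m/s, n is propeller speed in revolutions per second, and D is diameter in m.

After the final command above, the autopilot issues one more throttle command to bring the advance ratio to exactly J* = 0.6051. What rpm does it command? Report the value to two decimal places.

set_propeller: D = 1.788 m, P = 1.674 m (p = P/D = 0.936242); state ← (V=0, rpm=0)
throttle_to(3665): rpm ← 3665
set_airspeed(47.97): V ← 47.97 m/s
adjust_airspeed(-6.55): V ← 47.97 -6.55 = 41.42 m/s
adjust_throttle(-1598): rpm ← 3665 -1598 = 2067
final state: V = 41.42 m/s, rpm = 2067 → n = rpm/60 = 34.450000 rev/s
target J* = 0.6051; solve J* = V/(n·D) for n: n = V/(J*·D) = 41.42/(0.6051 × 1.788) = 38.283834 rev/s
rpm = 60·n = 2297.030054

rpm = 2297.03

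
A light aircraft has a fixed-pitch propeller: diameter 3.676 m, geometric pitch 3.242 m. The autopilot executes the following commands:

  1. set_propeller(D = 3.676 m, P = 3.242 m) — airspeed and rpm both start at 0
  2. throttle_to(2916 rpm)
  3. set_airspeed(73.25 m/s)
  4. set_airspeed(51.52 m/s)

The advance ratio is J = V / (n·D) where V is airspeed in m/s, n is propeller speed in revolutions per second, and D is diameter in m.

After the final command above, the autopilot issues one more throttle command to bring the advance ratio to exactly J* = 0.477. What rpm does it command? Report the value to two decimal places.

set_propeller: D = 3.676 m, P = 3.242 m (p = P/D = 0.881937); state ← (V=0, rpm=0)
throttle_to(2916): rpm ← 2916
set_airspeed(73.25): V ← 73.25 m/s
set_airspeed(51.52): V ← 51.52 m/s
final state: V = 51.52 m/s, rpm = 2916 → n = rpm/60 = 48.600000 rev/s
target J* = 0.477; solve J* = V/(n·D) for n: n = V/(J*·D) = 51.52/(0.477 × 3.676) = 29.382042 rev/s
rpm = 60·n = 1762.922509

rpm = 1762.92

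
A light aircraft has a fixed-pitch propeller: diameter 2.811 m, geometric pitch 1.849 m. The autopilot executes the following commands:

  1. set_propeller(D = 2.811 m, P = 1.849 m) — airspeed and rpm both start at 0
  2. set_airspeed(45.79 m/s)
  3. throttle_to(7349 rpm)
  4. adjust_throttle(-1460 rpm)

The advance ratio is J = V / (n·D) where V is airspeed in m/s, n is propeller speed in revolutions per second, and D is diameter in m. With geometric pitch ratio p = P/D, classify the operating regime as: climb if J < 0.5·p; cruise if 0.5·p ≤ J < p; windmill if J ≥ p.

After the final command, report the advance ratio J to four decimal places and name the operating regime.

J = 0.1660, regime = climb

set_propeller: D = 2.811 m, P = 1.849 m (p = P/D = 0.657773); state ← (V=0, rpm=0)
set_airspeed(45.79): V ← 45.79 m/s
throttle_to(7349): rpm ← 7349
adjust_throttle(-1460): rpm ← 7349 -1460 = 5889
final state: V = 45.79 m/s, rpm = 5889 → n = rpm/60 = 98.150000 rev/s
J = V / (n·D) = 45.79 / (98.150000 × 2.811) = 0.165966
regime bands: climb J<0.3289 | cruise [0.3289, 0.6578) | windmill J≥0.6578
J = 0.1660 → climb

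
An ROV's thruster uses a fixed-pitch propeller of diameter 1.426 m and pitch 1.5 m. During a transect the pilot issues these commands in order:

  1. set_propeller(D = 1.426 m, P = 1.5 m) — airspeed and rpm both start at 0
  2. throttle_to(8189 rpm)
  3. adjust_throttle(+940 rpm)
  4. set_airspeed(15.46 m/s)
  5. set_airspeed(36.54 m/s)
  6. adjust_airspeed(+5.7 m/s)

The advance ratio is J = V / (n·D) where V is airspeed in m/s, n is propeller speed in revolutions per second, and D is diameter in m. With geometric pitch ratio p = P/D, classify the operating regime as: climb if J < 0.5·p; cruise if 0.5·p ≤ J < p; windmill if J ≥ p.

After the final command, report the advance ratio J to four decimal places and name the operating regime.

set_propeller: D = 1.426 m, P = 1.5 m (p = P/D = 1.051893); state ← (V=0, rpm=0)
throttle_to(8189): rpm ← 8189
adjust_throttle(+940): rpm ← 8189 +940 = 9129
set_airspeed(15.46): V ← 15.46 m/s
set_airspeed(36.54): V ← 36.54 m/s
adjust_airspeed(+5.7): V ← 36.54 +5.7 = 42.24 m/s
final state: V = 42.24 m/s, rpm = 9129 → n = rpm/60 = 152.150000 rev/s
J = V / (n·D) = 42.24 / (152.150000 × 1.426) = 0.194685
regime bands: climb J<0.5259 | cruise [0.5259, 1.0519) | windmill J≥1.0519
J = 0.1947 → climb

J = 0.1947, regime = climb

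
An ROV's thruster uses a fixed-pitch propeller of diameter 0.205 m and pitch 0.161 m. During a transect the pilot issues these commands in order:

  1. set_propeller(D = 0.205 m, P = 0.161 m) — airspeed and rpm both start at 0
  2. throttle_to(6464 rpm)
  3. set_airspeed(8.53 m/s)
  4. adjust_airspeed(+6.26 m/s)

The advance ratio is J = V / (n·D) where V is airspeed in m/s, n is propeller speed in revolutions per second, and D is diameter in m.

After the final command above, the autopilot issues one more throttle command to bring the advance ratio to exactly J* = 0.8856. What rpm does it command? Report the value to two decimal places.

rpm = 4887.96

set_propeller: D = 0.205 m, P = 0.161 m (p = P/D = 0.785366); state ← (V=0, rpm=0)
throttle_to(6464): rpm ← 6464
set_airspeed(8.53): V ← 8.53 m/s
adjust_airspeed(+6.26): V ← 8.53 +6.26 = 14.79 m/s
final state: V = 14.79 m/s, rpm = 6464 → n = rpm/60 = 107.733333 rev/s
target J* = 0.8856; solve J* = V/(n·D) for n: n = V/(J*·D) = 14.79/(0.8856 × 0.205) = 81.466059 rev/s
rpm = 60·n = 4887.963514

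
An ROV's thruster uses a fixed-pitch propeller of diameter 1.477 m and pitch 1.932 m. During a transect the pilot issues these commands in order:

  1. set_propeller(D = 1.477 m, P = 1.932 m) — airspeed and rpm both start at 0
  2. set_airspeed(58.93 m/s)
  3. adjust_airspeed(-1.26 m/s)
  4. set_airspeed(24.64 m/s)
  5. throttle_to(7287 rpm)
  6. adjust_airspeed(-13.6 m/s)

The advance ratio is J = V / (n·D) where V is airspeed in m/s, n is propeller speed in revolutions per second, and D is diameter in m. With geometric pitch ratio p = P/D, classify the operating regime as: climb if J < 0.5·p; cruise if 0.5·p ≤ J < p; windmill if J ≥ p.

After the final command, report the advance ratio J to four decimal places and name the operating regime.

set_propeller: D = 1.477 m, P = 1.932 m (p = P/D = 1.308057); state ← (V=0, rpm=0)
set_airspeed(58.93): V ← 58.93 m/s
adjust_airspeed(-1.26): V ← 58.93 -1.26 = 57.67 m/s
set_airspeed(24.64): V ← 24.64 m/s
throttle_to(7287): rpm ← 7287
adjust_airspeed(-13.6): V ← 24.64 -13.6 = 11.04 m/s
final state: V = 11.04 m/s, rpm = 7287 → n = rpm/60 = 121.450000 rev/s
J = V / (n·D) = 11.04 / (121.450000 × 1.477) = 0.061545
regime bands: climb J<0.6540 | cruise [0.6540, 1.3081) | windmill J≥1.3081
J = 0.0615 → climb

J = 0.0615, regime = climb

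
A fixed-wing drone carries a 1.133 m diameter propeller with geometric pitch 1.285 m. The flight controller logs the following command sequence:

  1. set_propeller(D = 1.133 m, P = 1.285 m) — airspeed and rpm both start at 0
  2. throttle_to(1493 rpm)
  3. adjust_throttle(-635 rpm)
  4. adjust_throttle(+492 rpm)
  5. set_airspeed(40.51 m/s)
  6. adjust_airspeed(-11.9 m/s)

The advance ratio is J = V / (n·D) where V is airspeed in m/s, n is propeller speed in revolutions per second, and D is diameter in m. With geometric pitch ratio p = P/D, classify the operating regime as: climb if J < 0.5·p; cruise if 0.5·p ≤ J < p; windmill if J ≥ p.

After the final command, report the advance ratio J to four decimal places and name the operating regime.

J = 1.1223, regime = cruise

set_propeller: D = 1.133 m, P = 1.285 m (p = P/D = 1.134157); state ← (V=0, rpm=0)
throttle_to(1493): rpm ← 1493
adjust_throttle(-635): rpm ← 1493 -635 = 858
adjust_throttle(+492): rpm ← 858 +492 = 1350
set_airspeed(40.51): V ← 40.51 m/s
adjust_airspeed(-11.9): V ← 40.51 -11.9 = 28.61 m/s
final state: V = 28.61 m/s, rpm = 1350 → n = rpm/60 = 22.500000 rev/s
J = V / (n·D) = 28.61 / (22.500000 × 1.133) = 1.122291
regime bands: climb J<0.5671 | cruise [0.5671, 1.1342) | windmill J≥1.1342
J = 1.1223 → cruise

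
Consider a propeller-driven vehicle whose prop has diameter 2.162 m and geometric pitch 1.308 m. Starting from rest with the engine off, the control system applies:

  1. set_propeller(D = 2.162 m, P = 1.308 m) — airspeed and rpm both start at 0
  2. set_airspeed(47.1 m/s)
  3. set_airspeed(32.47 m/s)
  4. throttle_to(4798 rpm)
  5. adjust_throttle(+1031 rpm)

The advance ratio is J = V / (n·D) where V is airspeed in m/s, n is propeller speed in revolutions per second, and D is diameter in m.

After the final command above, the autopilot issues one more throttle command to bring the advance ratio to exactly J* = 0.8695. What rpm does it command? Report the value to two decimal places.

set_propeller: D = 2.162 m, P = 1.308 m (p = P/D = 0.604995); state ← (V=0, rpm=0)
set_airspeed(47.1): V ← 47.1 m/s
set_airspeed(32.47): V ← 32.47 m/s
throttle_to(4798): rpm ← 4798
adjust_throttle(+1031): rpm ← 4798 +1031 = 5829
final state: V = 32.47 m/s, rpm = 5829 → n = rpm/60 = 97.150000 rev/s
target J* = 0.8695; solve J* = V/(n·D) for n: n = V/(J*·D) = 32.47/(0.8695 × 2.162) = 17.272572 rev/s
rpm = 60·n = 1036.354322

rpm = 1036.35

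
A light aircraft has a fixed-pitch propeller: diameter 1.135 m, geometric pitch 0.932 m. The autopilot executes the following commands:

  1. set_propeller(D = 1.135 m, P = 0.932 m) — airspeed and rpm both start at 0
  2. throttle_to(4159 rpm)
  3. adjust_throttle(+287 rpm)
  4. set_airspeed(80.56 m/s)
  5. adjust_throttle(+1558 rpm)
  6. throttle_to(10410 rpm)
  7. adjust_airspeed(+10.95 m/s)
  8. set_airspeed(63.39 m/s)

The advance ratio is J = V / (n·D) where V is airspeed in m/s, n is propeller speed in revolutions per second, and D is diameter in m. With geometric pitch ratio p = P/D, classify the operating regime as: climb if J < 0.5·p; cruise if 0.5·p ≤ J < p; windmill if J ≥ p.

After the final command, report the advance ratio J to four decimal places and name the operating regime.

set_propeller: D = 1.135 m, P = 0.932 m (p = P/D = 0.821145); state ← (V=0, rpm=0)
throttle_to(4159): rpm ← 4159
adjust_throttle(+287): rpm ← 4159 +287 = 4446
set_airspeed(80.56): V ← 80.56 m/s
adjust_throttle(+1558): rpm ← 4446 +1558 = 6004
throttle_to(10410): rpm ← 10410
adjust_airspeed(+10.95): V ← 80.56 +10.95 = 91.51 m/s
set_airspeed(63.39): V ← 63.39 m/s
final state: V = 63.39 m/s, rpm = 10410 → n = rpm/60 = 173.500000 rev/s
J = V / (n·D) = 63.39 / (173.500000 × 1.135) = 0.321903
regime bands: climb J<0.4106 | cruise [0.4106, 0.8211) | windmill J≥0.8211
J = 0.3219 → climb

J = 0.3219, regime = climb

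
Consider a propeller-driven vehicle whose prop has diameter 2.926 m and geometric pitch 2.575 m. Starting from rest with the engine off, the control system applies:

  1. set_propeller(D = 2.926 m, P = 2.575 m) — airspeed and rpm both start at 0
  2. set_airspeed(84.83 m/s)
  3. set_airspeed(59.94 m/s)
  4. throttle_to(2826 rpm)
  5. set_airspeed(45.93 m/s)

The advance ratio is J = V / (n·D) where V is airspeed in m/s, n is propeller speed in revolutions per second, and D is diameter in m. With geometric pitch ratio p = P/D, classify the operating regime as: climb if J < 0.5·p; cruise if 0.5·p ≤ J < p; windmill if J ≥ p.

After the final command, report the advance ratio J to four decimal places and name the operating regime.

J = 0.3333, regime = climb

set_propeller: D = 2.926 m, P = 2.575 m (p = P/D = 0.880041); state ← (V=0, rpm=0)
set_airspeed(84.83): V ← 84.83 m/s
set_airspeed(59.94): V ← 59.94 m/s
throttle_to(2826): rpm ← 2826
set_airspeed(45.93): V ← 45.93 m/s
final state: V = 45.93 m/s, rpm = 2826 → n = rpm/60 = 47.100000 rev/s
J = V / (n·D) = 45.93 / (47.100000 × 2.926) = 0.333274
regime bands: climb J<0.4400 | cruise [0.4400, 0.8800) | windmill J≥0.8800
J = 0.3333 → climb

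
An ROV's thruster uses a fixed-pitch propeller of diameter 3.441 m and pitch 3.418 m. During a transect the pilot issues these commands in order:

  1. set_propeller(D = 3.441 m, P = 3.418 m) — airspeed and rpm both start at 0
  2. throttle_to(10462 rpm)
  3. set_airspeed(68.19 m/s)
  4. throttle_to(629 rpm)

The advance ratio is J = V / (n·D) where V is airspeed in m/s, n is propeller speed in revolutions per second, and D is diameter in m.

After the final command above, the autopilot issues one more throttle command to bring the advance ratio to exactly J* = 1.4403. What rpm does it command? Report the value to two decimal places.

set_propeller: D = 3.441 m, P = 3.418 m (p = P/D = 0.993316); state ← (V=0, rpm=0)
throttle_to(10462): rpm ← 10462
set_airspeed(68.19): V ← 68.19 m/s
throttle_to(629): rpm ← 629
final state: V = 68.19 m/s, rpm = 629 → n = rpm/60 = 10.483333 rev/s
target J* = 1.4403; solve J* = V/(n·D) for n: n = V/(J*·D) = 68.19/(1.4403 × 3.441) = 13.758879 rev/s
rpm = 60·n = 825.532751

rpm = 825.53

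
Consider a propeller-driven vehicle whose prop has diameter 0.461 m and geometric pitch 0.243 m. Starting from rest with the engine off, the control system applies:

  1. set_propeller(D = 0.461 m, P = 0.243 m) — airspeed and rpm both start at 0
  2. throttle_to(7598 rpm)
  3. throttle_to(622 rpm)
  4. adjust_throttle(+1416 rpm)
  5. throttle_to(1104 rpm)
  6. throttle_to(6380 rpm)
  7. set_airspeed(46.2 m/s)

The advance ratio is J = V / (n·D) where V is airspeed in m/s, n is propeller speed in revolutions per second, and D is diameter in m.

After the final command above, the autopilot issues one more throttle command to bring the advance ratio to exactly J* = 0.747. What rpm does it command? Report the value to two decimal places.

rpm = 8049.55

set_propeller: D = 0.461 m, P = 0.243 m (p = P/D = 0.527115); state ← (V=0, rpm=0)
throttle_to(7598): rpm ← 7598
throttle_to(622): rpm ← 622
adjust_throttle(+1416): rpm ← 622 +1416 = 2038
throttle_to(1104): rpm ← 1104
throttle_to(6380): rpm ← 6380
set_airspeed(46.2): V ← 46.2 m/s
final state: V = 46.2 m/s, rpm = 6380 → n = rpm/60 = 106.333333 rev/s
target J* = 0.747; solve J* = V/(n·D) for n: n = V/(J*·D) = 46.2/(0.747 × 0.461) = 134.159196 rev/s
rpm = 60·n = 8049.551786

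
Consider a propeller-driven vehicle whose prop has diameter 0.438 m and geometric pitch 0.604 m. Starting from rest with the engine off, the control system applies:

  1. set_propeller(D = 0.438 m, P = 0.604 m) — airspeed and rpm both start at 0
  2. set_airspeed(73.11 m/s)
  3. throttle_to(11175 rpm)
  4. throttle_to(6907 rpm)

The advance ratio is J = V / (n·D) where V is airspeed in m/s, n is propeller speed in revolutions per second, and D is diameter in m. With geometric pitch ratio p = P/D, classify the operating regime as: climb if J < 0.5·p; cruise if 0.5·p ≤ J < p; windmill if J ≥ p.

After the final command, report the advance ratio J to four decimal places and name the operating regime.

J = 1.4500, regime = windmill

set_propeller: D = 0.438 m, P = 0.604 m (p = P/D = 1.378995); state ← (V=0, rpm=0)
set_airspeed(73.11): V ← 73.11 m/s
throttle_to(11175): rpm ← 11175
throttle_to(6907): rpm ← 6907
final state: V = 73.11 m/s, rpm = 6907 → n = rpm/60 = 115.116667 rev/s
J = V / (n·D) = 73.11 / (115.116667 × 0.438) = 1.449988
regime bands: climb J<0.6895 | cruise [0.6895, 1.3790) | windmill J≥1.3790
J = 1.4500 → windmill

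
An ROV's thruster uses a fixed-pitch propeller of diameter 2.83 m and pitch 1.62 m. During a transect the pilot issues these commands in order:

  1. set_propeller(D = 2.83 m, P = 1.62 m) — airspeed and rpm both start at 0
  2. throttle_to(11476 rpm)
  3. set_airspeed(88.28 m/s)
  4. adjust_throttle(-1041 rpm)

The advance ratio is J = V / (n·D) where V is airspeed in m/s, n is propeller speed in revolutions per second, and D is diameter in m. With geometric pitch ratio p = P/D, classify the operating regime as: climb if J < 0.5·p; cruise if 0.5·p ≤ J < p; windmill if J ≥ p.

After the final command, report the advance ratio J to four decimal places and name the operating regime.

set_propeller: D = 2.83 m, P = 1.62 m (p = P/D = 0.572438); state ← (V=0, rpm=0)
throttle_to(11476): rpm ← 11476
set_airspeed(88.28): V ← 88.28 m/s
adjust_throttle(-1041): rpm ← 11476 -1041 = 10435
final state: V = 88.28 m/s, rpm = 10435 → n = rpm/60 = 173.916667 rev/s
J = V / (n·D) = 88.28 / (173.916667 × 2.83) = 0.179364
regime bands: climb J<0.2862 | cruise [0.2862, 0.5724) | windmill J≥0.5724
J = 0.1794 → climb

J = 0.1794, regime = climb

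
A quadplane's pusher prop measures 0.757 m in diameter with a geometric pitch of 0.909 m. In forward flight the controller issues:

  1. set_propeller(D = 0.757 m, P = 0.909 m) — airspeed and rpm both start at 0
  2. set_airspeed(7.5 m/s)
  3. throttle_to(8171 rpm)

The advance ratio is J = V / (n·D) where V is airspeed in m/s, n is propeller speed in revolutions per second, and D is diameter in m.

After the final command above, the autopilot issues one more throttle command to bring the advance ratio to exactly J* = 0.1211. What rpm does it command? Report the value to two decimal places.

rpm = 4908.77

set_propeller: D = 0.757 m, P = 0.909 m (p = P/D = 1.200793); state ← (V=0, rpm=0)
set_airspeed(7.5): V ← 7.5 m/s
throttle_to(8171): rpm ← 8171
final state: V = 7.5 m/s, rpm = 8171 → n = rpm/60 = 136.183333 rev/s
target J* = 0.1211; solve J* = V/(n·D) for n: n = V/(J*·D) = 7.5/(0.1211 × 0.757) = 81.812797 rev/s
rpm = 60·n = 4908.767823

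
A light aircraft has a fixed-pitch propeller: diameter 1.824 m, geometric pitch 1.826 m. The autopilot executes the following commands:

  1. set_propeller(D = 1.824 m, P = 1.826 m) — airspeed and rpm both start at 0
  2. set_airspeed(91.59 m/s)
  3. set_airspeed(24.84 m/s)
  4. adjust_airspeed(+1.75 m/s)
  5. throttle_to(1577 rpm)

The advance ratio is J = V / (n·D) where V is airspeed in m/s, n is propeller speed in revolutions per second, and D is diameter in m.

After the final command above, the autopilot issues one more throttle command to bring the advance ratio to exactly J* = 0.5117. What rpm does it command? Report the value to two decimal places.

rpm = 1709.34

set_propeller: D = 1.824 m, P = 1.826 m (p = P/D = 1.001096); state ← (V=0, rpm=0)
set_airspeed(91.59): V ← 91.59 m/s
set_airspeed(24.84): V ← 24.84 m/s
adjust_airspeed(+1.75): V ← 24.84 +1.75 = 26.59 m/s
throttle_to(1577): rpm ← 1577
final state: V = 26.59 m/s, rpm = 1577 → n = rpm/60 = 26.283333 rev/s
target J* = 0.5117; solve J* = V/(n·D) for n: n = V/(J*·D) = 26.59/(0.5117 × 1.824) = 28.489058 rev/s
rpm = 60·n = 1709.343468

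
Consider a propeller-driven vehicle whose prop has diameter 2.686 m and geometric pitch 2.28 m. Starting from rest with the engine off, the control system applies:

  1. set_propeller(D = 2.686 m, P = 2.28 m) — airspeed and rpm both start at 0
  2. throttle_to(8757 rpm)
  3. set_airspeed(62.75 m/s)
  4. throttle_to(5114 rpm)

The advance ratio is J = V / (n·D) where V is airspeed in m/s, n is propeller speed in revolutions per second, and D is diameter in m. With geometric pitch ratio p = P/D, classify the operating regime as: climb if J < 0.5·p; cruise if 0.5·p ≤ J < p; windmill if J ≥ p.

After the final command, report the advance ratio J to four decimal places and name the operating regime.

set_propeller: D = 2.686 m, P = 2.28 m (p = P/D = 0.848846); state ← (V=0, rpm=0)
throttle_to(8757): rpm ← 8757
set_airspeed(62.75): V ← 62.75 m/s
throttle_to(5114): rpm ← 5114
final state: V = 62.75 m/s, rpm = 5114 → n = rpm/60 = 85.233333 rev/s
J = V / (n·D) = 62.75 / (85.233333 × 2.686) = 0.274093
regime bands: climb J<0.4244 | cruise [0.4244, 0.8488) | windmill J≥0.8488
J = 0.2741 → climb

J = 0.2741, regime = climb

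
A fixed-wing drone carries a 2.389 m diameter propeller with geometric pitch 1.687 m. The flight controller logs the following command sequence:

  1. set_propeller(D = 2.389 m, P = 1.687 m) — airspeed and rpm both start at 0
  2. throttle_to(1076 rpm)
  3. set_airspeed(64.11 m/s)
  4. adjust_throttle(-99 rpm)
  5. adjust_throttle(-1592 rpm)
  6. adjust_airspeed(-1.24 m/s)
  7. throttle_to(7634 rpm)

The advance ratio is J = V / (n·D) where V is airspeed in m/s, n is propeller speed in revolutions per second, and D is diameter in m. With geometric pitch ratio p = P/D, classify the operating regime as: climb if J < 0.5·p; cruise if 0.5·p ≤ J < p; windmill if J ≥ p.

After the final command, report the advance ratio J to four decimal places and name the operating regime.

set_propeller: D = 2.389 m, P = 1.687 m (p = P/D = 0.706153); state ← (V=0, rpm=0)
throttle_to(1076): rpm ← 1076
set_airspeed(64.11): V ← 64.11 m/s
adjust_throttle(-99): rpm ← 1076 -99 = 977
adjust_throttle(-1592): rpm ← 977 -1592 = -615
adjust_airspeed(-1.24): V ← 64.11 -1.24 = 62.87 m/s
throttle_to(7634): rpm ← 7634
final state: V = 62.87 m/s, rpm = 7634 → n = rpm/60 = 127.233333 rev/s
J = V / (n·D) = 62.87 / (127.233333 × 2.389) = 0.206836
regime bands: climb J<0.3531 | cruise [0.3531, 0.7062) | windmill J≥0.7062
J = 0.2068 → climb

J = 0.2068, regime = climb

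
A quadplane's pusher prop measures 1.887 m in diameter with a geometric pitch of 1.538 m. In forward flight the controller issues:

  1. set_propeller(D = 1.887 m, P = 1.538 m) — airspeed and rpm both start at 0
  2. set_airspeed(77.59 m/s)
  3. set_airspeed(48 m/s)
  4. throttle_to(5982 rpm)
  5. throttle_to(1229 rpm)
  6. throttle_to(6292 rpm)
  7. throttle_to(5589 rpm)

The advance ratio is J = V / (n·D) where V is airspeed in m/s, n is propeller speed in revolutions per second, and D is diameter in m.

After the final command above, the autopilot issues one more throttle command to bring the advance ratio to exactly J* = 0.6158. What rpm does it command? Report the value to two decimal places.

set_propeller: D = 1.887 m, P = 1.538 m (p = P/D = 0.815050); state ← (V=0, rpm=0)
set_airspeed(77.59): V ← 77.59 m/s
set_airspeed(48): V ← 48 m/s
throttle_to(5982): rpm ← 5982
throttle_to(1229): rpm ← 1229
throttle_to(6292): rpm ← 6292
throttle_to(5589): rpm ← 5589
final state: V = 48 m/s, rpm = 5589 → n = rpm/60 = 93.150000 rev/s
target J* = 0.6158; solve J* = V/(n·D) for n: n = V/(J*·D) = 48/(0.6158 × 1.887) = 41.307570 rev/s
rpm = 60·n = 2478.454229

rpm = 2478.45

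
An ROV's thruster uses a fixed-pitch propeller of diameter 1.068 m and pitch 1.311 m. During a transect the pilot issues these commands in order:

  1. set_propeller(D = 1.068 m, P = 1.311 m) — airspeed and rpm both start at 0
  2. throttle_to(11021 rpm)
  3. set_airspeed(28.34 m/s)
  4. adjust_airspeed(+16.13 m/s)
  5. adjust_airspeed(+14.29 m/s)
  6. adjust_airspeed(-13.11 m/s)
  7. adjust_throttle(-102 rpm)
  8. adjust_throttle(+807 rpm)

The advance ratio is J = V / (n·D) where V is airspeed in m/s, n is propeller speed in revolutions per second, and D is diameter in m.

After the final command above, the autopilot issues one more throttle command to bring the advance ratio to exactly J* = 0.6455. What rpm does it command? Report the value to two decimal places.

rpm = 3973.05

set_propeller: D = 1.068 m, P = 1.311 m (p = P/D = 1.227528); state ← (V=0, rpm=0)
throttle_to(11021): rpm ← 11021
set_airspeed(28.34): V ← 28.34 m/s
adjust_airspeed(+16.13): V ← 28.34 +16.13 = 44.47 m/s
adjust_airspeed(+14.29): V ← 44.47 +14.29 = 58.76 m/s
adjust_airspeed(-13.11): V ← 58.76 -13.11 = 45.65 m/s
adjust_throttle(-102): rpm ← 11021 -102 = 10919
adjust_throttle(+807): rpm ← 10919 +807 = 11726
final state: V = 45.65 m/s, rpm = 11726 → n = rpm/60 = 195.433333 rev/s
target J* = 0.6455; solve J* = V/(n·D) for n: n = V/(J*·D) = 45.65/(0.6455 × 1.068) = 66.217577 rev/s
rpm = 60·n = 3973.054596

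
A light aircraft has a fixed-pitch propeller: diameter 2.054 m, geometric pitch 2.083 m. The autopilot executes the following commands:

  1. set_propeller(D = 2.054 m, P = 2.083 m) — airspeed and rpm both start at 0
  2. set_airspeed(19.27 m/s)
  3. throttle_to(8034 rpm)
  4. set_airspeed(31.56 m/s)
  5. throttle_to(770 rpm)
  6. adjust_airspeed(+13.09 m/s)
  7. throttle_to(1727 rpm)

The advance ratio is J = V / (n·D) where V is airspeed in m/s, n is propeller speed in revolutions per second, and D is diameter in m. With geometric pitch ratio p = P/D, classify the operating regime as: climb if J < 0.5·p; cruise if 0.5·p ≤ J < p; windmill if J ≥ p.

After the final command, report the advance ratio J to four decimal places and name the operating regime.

set_propeller: D = 2.054 m, P = 2.083 m (p = P/D = 1.014119); state ← (V=0, rpm=0)
set_airspeed(19.27): V ← 19.27 m/s
throttle_to(8034): rpm ← 8034
set_airspeed(31.56): V ← 31.56 m/s
throttle_to(770): rpm ← 770
adjust_airspeed(+13.09): V ← 31.56 +13.09 = 44.65 m/s
throttle_to(1727): rpm ← 1727
final state: V = 44.65 m/s, rpm = 1727 → n = rpm/60 = 28.783333 rev/s
J = V / (n·D) = 44.65 / (28.783333 × 2.054) = 0.755231
regime bands: climb J<0.5071 | cruise [0.5071, 1.0141) | windmill J≥1.0141
J = 0.7552 → cruise

J = 0.7552, regime = cruise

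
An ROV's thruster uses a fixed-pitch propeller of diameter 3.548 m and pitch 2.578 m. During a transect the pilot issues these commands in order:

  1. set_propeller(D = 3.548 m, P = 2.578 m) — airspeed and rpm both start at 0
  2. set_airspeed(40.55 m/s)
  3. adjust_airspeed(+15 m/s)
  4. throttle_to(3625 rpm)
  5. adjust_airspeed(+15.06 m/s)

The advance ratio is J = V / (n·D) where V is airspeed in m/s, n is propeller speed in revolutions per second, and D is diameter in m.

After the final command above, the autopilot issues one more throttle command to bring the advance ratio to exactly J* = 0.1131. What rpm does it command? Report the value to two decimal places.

set_propeller: D = 3.548 m, P = 2.578 m (p = P/D = 0.726607); state ← (V=0, rpm=0)
set_airspeed(40.55): V ← 40.55 m/s
adjust_airspeed(+15): V ← 40.55 +15 = 55.55 m/s
throttle_to(3625): rpm ← 3625
adjust_airspeed(+15.06): V ← 55.55 +15.06 = 70.61 m/s
final state: V = 70.61 m/s, rpm = 3625 → n = rpm/60 = 60.416667 rev/s
target J* = 0.1131; solve J* = V/(n·D) for n: n = V/(J*·D) = 70.61/(0.1131 × 3.548) = 175.962448 rev/s
rpm = 60·n = 10557.746883

rpm = 10557.75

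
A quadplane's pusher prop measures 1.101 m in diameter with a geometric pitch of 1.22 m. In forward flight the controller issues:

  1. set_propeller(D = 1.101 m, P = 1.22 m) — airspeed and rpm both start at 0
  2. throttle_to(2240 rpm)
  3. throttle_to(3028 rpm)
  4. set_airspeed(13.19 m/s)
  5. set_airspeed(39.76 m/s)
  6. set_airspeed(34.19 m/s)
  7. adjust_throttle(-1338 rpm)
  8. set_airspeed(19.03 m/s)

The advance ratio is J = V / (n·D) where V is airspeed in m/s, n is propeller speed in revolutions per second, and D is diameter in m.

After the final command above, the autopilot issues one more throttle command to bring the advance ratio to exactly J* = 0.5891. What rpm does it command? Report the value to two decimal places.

rpm = 1760.41

set_propeller: D = 1.101 m, P = 1.22 m (p = P/D = 1.108084); state ← (V=0, rpm=0)
throttle_to(2240): rpm ← 2240
throttle_to(3028): rpm ← 3028
set_airspeed(13.19): V ← 13.19 m/s
set_airspeed(39.76): V ← 39.76 m/s
set_airspeed(34.19): V ← 34.19 m/s
adjust_throttle(-1338): rpm ← 3028 -1338 = 1690
set_airspeed(19.03): V ← 19.03 m/s
final state: V = 19.03 m/s, rpm = 1690 → n = rpm/60 = 28.166667 rev/s
target J* = 0.5891; solve J* = V/(n·D) for n: n = V/(J*·D) = 19.03/(0.5891 × 1.101) = 29.340158 rev/s
rpm = 60·n = 1760.409473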